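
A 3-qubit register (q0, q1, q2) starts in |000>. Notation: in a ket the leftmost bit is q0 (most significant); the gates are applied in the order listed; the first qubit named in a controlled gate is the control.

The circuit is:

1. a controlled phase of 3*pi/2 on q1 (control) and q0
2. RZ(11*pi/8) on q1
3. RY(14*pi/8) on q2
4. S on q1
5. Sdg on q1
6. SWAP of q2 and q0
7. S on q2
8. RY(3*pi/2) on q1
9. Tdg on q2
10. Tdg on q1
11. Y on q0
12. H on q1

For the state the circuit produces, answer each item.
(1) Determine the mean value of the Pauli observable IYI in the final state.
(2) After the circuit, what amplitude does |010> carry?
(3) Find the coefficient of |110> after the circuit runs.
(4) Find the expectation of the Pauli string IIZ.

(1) In the final state, IYI has expectation -sqrt(2)/2.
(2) The final state's coefficient on |010> equals (-1 - exp(I*pi/4))*sqrt(2 - sqrt(2))*exp(9*I*pi/16)/4.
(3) |110> carries amplitude (-1 - exp(I*pi/4))*sqrt(sqrt(2) + 2)*exp(9*I*pi/16)/4 in the final state.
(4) The observable IIZ averages to 1.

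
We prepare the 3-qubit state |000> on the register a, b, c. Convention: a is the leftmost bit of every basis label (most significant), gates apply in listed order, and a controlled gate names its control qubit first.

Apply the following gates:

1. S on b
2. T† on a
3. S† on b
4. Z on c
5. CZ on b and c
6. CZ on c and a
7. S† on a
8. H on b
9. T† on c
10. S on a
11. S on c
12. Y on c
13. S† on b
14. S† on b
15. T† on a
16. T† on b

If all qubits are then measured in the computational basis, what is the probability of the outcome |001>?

A full measurement returns |001> with probability 1/2.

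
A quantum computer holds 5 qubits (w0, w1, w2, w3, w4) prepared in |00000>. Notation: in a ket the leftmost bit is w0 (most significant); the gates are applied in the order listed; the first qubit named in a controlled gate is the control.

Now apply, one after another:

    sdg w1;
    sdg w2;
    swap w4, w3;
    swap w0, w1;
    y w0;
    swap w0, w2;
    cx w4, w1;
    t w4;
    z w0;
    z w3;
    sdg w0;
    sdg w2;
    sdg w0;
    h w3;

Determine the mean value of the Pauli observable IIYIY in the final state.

In the final state, IIYIY has expectation 0.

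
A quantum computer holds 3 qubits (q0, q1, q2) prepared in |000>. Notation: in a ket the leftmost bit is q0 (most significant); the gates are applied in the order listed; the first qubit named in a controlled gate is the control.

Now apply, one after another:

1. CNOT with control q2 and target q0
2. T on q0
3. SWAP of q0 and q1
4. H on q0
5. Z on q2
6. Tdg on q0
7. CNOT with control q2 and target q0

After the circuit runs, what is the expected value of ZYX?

In the final state, ZYX has expectation 0.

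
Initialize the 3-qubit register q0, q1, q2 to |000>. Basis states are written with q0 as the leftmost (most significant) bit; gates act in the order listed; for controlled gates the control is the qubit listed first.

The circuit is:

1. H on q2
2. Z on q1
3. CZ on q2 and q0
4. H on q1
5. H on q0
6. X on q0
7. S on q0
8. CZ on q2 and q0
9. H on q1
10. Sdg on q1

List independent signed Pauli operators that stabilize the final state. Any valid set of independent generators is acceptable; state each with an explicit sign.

One valid set of independent stabilizer generators is +YIZ, +ZIX, +IZI (any independent generating set of the same group is equally correct).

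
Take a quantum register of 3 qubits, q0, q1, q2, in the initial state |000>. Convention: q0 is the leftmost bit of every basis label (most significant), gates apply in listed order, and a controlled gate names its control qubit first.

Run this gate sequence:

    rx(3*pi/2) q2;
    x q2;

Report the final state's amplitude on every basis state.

The final amplitudes are -sqrt(2)*I/2 on |000>, -sqrt(2)/2 on |001>, and 0 on every other basis state.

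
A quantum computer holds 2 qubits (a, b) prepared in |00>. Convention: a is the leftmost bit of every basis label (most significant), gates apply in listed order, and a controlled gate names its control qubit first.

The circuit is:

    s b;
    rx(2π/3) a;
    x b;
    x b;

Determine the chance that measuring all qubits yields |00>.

A full measurement returns |00> with probability 1/4. Key observation: the block from step 3 through step 4 cancels to the identity and can be dropped.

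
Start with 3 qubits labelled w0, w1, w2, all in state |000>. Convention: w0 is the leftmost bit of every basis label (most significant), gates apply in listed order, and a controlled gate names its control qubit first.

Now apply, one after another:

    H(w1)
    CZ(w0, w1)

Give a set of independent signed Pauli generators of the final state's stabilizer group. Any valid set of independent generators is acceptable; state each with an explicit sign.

The final state is stabilized by the group generated by +IXI, +ZII, +IIZ; other independent generating sets are equally valid.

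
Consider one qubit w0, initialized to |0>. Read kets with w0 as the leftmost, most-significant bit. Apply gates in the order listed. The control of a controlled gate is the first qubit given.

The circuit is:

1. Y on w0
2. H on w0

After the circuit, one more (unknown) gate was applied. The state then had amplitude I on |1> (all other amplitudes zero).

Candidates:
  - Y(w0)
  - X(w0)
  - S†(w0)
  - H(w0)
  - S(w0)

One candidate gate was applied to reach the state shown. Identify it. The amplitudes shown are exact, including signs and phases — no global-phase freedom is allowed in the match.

The applied gate was H(w0).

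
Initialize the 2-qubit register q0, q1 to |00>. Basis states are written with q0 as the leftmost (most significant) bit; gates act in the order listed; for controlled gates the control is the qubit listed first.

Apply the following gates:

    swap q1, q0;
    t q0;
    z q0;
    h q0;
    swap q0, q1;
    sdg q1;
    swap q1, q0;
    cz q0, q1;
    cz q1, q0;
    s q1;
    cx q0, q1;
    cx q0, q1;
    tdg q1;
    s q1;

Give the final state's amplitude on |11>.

|11> carries amplitude 0 in the final state.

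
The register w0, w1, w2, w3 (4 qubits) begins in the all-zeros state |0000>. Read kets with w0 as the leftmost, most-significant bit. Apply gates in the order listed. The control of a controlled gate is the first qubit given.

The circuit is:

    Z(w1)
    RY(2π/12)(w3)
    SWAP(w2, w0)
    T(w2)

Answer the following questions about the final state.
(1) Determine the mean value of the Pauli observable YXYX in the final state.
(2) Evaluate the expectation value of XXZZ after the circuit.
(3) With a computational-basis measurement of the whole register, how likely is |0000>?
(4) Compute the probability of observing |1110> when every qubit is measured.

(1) The observable YXYX averages to 0.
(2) The observable XXZZ averages to 0.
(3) The probability of measuring |0000> is sqrt(3)/4 + 1/2.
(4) A full measurement returns |1110> with probability 0.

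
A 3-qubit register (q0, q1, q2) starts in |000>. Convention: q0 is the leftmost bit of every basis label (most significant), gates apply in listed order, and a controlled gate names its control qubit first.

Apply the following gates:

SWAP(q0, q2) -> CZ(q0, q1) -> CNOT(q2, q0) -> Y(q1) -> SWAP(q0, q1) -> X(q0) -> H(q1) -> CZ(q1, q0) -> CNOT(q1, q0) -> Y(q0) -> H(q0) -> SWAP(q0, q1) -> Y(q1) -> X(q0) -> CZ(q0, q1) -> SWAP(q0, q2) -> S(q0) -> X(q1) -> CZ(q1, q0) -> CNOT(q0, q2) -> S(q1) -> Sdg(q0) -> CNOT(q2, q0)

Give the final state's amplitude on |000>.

The amplitude on |000> is I/2.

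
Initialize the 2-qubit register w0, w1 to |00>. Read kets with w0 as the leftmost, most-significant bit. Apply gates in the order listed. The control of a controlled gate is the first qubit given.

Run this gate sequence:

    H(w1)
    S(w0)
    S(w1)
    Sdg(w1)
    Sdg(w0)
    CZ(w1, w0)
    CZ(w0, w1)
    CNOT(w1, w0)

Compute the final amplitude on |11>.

The final state's coefficient on |11> equals sqrt(2)/2. Key observation: gates 2-5 undo each other exactly, leaving only the rest of the circuit to track.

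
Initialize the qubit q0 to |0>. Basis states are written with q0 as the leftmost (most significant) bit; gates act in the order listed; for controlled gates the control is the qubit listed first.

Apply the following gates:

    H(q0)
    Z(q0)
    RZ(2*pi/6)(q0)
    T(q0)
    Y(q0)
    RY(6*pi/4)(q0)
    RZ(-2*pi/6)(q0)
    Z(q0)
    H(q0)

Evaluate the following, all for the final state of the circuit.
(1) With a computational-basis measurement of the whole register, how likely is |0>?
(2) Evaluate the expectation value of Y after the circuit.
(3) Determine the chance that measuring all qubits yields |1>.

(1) A full measurement returns |0> with probability sqrt(6)/16 + 3*sqrt(2)/16 + 1/2.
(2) In the final state, Y has expectation -sqrt(6)/8 - sqrt(2)/8.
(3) A full measurement returns |1> with probability -3*sqrt(2)/16 - sqrt(6)/16 + 1/2.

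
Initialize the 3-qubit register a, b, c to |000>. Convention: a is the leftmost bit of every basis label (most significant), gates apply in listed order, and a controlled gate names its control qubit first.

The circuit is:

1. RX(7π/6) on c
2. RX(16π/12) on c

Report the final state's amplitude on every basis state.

The final amplitudes are -sqrt(2)/2 on |000>, sqrt(2)*I/2 on |001>, and 0 on every other basis state.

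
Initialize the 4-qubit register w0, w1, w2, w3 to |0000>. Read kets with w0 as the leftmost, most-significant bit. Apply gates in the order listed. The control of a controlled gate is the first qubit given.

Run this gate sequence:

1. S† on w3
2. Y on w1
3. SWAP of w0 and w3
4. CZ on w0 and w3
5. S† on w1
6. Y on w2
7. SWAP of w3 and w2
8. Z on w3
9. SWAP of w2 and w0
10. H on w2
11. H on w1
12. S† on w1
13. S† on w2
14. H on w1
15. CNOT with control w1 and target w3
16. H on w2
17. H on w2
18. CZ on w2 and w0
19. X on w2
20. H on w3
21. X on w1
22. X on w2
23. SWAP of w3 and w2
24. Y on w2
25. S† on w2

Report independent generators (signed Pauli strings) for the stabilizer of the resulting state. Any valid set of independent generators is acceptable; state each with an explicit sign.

The final state is stabilized by the group generated by -IYZI, +IZYI, -IIIY, +ZIII; other independent generating sets are equally valid. Key observation: gates 16-17 undo each other exactly, leaving only the rest of the circuit to track.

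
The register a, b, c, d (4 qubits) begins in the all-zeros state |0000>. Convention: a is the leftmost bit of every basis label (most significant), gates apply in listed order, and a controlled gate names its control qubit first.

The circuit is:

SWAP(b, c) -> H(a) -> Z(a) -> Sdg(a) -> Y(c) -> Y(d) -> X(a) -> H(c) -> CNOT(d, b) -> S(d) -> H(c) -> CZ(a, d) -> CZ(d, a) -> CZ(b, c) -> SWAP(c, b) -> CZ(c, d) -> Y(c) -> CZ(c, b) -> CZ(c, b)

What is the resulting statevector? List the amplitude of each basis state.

After the circuit, the state carries amplitude -sqrt(2)*I/2 on |0101>, -sqrt(2)/2 on |1101>, and 0 on every other basis state. Key observation: the block from step 18 through step 19 cancels to the identity and can be dropped.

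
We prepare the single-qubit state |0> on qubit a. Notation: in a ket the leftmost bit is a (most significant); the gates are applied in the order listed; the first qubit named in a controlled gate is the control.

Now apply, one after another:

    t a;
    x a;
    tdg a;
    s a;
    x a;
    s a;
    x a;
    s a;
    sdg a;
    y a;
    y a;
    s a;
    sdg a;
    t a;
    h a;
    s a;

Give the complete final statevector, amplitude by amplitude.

After the circuit, the state carries amplitude sqrt(2)*I/2 on |0>, sqrt(2)/2 on |1>. Key observation: gates 8-13 undo each other exactly, leaving only the rest of the circuit to track.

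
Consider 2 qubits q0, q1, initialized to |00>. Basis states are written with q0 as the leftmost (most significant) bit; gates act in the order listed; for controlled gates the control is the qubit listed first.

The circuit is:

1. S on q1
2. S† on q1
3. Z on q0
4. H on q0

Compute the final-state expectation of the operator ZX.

The observable ZX averages to 0. Key observation: steps 1-2 multiply out to the identity, so the circuit reduces to the remaining gates.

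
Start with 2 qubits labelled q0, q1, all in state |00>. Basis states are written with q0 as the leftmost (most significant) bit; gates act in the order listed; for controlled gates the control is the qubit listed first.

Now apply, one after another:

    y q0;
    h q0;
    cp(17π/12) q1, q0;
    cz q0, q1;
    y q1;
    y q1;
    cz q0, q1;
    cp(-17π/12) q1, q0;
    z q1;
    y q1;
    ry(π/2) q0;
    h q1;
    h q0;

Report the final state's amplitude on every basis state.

The final amplitudes are -1/2 on |00>, 1/2 on |01>, -1/2 on |10>, 1/2 on |11>. Key observation: steps 3-8 multiply out to the identity, so the circuit reduces to the remaining gates.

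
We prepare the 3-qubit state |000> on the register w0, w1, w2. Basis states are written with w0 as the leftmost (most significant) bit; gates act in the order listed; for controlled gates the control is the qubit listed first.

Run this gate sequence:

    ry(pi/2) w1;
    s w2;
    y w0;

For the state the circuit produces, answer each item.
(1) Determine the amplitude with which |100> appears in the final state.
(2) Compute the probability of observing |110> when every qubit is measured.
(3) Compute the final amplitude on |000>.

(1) The amplitude on |100> is sqrt(2)*I/2.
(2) Outcome |110> occurs with probability 1/2.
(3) The final state's coefficient on |000> equals 0.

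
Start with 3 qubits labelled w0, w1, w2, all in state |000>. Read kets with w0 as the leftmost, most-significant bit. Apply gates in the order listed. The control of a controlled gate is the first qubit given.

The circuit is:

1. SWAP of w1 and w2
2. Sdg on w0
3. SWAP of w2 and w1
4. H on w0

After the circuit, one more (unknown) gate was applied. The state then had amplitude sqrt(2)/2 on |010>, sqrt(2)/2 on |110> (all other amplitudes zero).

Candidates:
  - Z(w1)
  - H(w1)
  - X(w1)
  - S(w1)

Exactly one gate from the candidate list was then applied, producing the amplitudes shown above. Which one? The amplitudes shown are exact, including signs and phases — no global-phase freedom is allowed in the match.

The applied gate was X(w1).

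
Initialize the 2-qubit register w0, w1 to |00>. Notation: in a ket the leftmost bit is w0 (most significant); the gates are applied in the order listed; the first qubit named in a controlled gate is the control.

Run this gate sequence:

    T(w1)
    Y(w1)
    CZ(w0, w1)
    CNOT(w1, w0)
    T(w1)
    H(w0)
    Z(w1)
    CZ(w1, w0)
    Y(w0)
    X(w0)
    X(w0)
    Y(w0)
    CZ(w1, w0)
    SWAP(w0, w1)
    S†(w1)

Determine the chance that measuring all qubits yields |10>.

A full measurement returns |10> with probability 1/2. Key observation: the block from step 8 through step 13 cancels to the identity and can be dropped.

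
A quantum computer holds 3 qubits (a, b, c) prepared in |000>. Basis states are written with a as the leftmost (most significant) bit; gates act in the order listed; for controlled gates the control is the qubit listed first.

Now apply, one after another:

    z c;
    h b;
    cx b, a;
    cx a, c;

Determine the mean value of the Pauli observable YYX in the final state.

In the final state, YYX has expectation -1.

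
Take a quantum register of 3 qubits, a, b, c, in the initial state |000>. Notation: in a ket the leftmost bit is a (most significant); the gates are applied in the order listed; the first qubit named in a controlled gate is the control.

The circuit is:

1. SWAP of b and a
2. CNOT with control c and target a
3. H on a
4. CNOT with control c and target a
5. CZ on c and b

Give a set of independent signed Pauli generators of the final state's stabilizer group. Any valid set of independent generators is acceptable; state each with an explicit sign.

The stabilizer group can be generated by +XII, +IZI, +IIZ, among other valid generating sets.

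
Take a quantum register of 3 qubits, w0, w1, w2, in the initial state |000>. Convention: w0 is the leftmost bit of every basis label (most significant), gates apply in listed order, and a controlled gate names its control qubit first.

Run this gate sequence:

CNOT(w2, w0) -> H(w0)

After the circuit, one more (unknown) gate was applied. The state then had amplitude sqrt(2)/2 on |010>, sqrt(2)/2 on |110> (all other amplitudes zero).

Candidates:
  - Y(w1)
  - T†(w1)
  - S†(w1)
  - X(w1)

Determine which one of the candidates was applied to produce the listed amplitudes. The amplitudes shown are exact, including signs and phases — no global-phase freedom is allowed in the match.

The applied gate was X(w1).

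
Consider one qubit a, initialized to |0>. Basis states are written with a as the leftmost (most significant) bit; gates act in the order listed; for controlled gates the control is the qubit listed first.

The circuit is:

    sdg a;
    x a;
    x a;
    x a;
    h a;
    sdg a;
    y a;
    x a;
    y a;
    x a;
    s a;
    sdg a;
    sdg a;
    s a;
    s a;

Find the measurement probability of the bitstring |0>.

The probability of measuring |0> is 1/2.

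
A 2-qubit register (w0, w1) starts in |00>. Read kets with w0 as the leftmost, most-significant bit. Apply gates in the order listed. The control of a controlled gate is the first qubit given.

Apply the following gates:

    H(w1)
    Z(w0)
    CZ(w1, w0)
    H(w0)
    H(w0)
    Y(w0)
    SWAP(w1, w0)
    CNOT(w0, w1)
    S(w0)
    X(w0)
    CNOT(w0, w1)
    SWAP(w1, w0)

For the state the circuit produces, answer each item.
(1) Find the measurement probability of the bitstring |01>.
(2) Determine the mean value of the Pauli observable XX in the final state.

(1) Outcome |01> occurs with probability 1/2.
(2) The observable XX averages to 0.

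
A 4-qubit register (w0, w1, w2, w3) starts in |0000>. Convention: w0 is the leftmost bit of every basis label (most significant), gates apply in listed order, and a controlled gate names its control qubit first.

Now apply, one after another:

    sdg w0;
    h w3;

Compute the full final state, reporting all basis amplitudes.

The final amplitudes are sqrt(2)/2 on |0000>, sqrt(2)/2 on |0001>, and 0 on every other basis state.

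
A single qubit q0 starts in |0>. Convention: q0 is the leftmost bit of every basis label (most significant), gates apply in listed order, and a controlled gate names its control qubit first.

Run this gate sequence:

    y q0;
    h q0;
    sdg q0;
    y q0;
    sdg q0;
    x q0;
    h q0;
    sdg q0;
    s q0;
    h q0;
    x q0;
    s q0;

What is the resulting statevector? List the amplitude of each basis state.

After the circuit, the state carries amplitude sqrt(2)*I/2 on |0>, -sqrt(2)/2 on |1>.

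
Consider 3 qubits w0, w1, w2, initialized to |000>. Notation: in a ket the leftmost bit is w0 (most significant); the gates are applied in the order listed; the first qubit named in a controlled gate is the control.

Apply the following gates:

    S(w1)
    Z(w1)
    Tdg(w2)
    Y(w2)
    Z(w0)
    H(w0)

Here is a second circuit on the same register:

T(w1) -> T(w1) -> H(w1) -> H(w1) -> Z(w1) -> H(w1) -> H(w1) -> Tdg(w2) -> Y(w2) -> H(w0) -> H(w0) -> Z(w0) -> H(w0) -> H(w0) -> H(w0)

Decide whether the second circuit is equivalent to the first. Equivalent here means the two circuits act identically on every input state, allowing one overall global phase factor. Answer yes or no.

Yes: on every input state the two circuits agree up to one overall phase factor.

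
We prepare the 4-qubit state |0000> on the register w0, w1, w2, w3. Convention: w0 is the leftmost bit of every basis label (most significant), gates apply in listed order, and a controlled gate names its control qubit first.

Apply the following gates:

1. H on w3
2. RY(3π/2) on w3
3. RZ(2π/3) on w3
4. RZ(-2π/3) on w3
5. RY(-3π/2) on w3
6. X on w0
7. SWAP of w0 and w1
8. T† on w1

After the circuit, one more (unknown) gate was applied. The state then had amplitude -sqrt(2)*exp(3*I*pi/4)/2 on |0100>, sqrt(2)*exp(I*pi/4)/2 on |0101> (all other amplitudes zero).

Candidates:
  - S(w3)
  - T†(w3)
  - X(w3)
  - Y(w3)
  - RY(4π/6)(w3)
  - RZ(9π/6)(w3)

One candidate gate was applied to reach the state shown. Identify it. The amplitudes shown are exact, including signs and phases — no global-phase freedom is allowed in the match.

It was S(w3) that produced the state shown. Key observation: steps 2-5 multiply out to the identity, so the circuit reduces to the remaining gates.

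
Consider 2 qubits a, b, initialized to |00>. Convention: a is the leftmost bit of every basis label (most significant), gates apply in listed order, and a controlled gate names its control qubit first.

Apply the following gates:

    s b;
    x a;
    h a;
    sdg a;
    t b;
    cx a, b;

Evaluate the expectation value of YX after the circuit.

The expectation value of YX is 1.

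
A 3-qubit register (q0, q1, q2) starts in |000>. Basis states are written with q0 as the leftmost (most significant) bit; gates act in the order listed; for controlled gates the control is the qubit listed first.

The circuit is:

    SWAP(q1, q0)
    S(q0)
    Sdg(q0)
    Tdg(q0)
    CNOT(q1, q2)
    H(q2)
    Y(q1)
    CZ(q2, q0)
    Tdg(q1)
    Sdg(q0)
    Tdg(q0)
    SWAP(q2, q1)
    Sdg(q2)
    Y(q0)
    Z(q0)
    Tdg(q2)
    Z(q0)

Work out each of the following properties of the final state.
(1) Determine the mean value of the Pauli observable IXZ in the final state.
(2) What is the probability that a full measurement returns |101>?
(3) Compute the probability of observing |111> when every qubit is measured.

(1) The observable IXZ averages to -1.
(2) The probability of measuring |101> is 1/2.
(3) The probability of measuring |111> is 1/2.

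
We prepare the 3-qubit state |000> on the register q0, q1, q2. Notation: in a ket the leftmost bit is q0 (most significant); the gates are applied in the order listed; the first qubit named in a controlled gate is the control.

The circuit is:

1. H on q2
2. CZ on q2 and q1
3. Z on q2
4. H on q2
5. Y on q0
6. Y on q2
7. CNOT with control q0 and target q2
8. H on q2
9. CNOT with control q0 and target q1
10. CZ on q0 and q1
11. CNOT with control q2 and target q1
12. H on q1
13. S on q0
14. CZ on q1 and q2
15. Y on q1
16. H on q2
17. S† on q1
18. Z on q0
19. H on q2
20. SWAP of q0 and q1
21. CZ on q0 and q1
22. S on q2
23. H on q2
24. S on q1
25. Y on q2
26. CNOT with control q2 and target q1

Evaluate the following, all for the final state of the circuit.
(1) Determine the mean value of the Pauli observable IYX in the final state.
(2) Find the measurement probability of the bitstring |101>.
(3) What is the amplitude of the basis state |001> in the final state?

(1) The expectation value of IYX is -1.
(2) A full measurement returns |101> with probability 1/4.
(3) The final state's coefficient on |001> equals sqrt(2)*(1 - I)/4.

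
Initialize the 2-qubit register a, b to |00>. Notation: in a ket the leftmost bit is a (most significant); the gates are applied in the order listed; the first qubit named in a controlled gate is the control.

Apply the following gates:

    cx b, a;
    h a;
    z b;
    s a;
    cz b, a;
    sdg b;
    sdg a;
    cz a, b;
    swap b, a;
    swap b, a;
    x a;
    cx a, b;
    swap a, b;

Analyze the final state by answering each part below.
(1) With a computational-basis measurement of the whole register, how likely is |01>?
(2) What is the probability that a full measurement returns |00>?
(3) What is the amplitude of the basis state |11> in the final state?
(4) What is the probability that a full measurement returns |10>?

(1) Outcome |01> occurs with probability 0.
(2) The probability of measuring |00> is 1/2.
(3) The final state's coefficient on |11> equals sqrt(2)/2.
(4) A full measurement returns |10> with probability 0.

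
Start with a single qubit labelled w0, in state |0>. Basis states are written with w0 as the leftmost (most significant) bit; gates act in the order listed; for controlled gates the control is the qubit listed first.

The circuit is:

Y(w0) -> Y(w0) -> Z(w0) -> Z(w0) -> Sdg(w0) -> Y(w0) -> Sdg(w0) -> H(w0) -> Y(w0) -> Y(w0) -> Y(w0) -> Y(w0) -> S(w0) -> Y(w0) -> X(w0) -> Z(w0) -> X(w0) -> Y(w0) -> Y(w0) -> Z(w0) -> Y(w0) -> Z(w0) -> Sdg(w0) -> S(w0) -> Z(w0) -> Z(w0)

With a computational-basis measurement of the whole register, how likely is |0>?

Outcome |0> occurs with probability 1/2.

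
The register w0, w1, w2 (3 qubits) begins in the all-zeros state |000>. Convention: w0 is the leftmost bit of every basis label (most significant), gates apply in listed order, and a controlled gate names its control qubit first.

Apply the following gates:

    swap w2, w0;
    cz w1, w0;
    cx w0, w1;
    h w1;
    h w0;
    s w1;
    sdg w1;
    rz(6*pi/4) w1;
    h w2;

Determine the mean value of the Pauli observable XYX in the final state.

In the final state, XYX has expectation -1. Key observation: gates 6-7 undo each other exactly, leaving only the rest of the circuit to track.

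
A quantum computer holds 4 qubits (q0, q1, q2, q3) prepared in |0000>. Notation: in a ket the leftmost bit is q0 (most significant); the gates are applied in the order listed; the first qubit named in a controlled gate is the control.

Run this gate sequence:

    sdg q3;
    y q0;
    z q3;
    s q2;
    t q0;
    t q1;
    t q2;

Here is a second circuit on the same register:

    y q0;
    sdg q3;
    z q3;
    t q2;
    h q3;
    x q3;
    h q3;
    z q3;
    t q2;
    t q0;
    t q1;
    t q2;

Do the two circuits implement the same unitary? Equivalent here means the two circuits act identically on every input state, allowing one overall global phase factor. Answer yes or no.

Yes — the two circuits implement the same unitary up to a global phase.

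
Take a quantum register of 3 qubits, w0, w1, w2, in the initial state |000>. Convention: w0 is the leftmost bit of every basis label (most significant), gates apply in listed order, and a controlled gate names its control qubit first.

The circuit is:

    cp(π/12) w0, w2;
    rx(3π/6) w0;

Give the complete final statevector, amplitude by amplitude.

The final amplitudes are sqrt(2)/2 on |000>, -sqrt(2)*I/2 on |100>, and 0 on every other basis state.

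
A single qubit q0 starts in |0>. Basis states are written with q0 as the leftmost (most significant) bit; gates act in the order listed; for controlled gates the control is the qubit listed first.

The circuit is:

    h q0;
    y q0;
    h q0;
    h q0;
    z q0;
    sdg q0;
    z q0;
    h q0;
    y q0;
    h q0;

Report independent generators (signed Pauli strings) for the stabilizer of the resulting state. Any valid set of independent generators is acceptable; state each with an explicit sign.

The stabilizer group can be generated by +Y, among other valid generating sets.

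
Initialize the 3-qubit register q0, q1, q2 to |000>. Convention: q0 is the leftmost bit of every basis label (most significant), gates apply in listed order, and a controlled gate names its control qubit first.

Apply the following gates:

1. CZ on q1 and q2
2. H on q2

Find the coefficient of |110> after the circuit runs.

The amplitude on |110> is 0.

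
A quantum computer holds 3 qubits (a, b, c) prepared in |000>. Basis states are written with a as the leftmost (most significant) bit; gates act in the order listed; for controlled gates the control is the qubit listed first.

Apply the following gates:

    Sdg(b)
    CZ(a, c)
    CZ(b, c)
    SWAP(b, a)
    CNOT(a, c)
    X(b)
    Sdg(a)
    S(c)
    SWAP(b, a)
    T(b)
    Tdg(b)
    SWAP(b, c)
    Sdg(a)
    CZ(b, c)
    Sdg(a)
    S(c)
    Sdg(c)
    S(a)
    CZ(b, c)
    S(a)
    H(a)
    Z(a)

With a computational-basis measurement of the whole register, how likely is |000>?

A full measurement returns |000> with probability 1/2. Key observation: the block from step 13 through step 20 cancels to the identity and can be dropped.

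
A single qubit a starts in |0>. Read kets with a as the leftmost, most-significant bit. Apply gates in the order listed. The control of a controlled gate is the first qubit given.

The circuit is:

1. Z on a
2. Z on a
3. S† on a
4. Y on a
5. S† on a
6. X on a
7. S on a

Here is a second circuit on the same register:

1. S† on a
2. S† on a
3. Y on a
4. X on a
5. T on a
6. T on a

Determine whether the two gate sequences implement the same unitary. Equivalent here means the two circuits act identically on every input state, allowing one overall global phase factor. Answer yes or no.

No — the two circuits implement different unitaries, even allowing a global phase.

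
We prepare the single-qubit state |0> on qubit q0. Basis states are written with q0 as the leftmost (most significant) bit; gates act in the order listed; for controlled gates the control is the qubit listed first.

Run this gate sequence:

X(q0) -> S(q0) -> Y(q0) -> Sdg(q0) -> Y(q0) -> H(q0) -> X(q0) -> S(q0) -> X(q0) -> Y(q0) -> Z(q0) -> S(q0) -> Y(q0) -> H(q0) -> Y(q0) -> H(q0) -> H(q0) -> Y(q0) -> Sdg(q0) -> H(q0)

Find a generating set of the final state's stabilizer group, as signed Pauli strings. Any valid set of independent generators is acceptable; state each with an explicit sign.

One valid set of independent stabilizer generators is -X (any independent generating set of the same group is equally correct).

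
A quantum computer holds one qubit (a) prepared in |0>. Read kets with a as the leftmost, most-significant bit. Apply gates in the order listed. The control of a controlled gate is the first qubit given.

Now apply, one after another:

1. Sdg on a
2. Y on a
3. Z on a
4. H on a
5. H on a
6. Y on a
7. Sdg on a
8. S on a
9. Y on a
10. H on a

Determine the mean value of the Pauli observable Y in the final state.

The observable Y averages to 0. Key observation: the block from step 5 through step 10 cancels to the identity and can be dropped.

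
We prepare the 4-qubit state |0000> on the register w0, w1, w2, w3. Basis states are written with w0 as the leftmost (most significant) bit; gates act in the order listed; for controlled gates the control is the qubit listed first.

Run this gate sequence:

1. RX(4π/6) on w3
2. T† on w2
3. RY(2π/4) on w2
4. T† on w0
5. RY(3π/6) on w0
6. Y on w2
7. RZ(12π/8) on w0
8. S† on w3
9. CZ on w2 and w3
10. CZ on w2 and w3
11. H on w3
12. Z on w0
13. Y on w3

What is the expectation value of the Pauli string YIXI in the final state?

The observable YIXI averages to -1.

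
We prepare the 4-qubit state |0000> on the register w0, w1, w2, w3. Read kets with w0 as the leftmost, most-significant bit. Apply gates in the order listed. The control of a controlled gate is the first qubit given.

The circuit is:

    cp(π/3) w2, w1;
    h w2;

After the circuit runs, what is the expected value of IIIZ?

In the final state, IIIZ has expectation 1.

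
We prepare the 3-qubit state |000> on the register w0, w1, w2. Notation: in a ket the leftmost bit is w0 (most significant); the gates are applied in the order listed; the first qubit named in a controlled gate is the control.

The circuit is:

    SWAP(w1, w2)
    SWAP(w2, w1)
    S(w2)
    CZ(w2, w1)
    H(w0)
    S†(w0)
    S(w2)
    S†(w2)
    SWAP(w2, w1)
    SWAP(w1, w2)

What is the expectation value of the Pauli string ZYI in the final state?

In the final state, ZYI has expectation 0.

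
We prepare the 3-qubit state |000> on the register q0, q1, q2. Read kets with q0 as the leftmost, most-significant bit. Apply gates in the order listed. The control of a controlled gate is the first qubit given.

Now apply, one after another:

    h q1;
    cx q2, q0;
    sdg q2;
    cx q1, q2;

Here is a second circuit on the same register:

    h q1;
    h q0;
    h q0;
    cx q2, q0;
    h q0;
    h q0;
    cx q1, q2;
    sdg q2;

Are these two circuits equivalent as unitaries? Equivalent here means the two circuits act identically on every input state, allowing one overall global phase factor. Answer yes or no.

No — the two circuits implement different unitaries, even allowing a global phase.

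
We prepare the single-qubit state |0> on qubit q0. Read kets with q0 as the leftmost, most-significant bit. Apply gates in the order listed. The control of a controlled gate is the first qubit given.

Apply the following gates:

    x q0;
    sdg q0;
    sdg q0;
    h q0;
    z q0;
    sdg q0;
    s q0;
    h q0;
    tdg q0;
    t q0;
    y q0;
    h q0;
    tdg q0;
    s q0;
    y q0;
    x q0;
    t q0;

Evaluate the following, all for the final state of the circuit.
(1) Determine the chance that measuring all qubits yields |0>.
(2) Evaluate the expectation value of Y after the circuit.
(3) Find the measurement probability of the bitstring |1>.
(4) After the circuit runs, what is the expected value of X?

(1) Outcome |0> occurs with probability 1/2.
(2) The observable Y averages to 1.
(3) The probability of measuring |1> is 1/2.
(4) The expectation value of X is 0.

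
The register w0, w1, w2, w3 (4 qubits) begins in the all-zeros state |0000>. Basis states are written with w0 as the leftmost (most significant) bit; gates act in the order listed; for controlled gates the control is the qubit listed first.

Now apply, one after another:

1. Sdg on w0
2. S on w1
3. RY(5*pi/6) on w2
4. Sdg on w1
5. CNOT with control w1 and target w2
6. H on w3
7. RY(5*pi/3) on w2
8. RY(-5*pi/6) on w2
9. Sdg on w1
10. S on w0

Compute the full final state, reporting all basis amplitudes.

After the circuit, the state carries amplitude -sqrt(6)/4 on |0000>, -sqrt(6)/4 on |0001>, sqrt(2)/4 on |0010>, sqrt(2)/4 on |0011>, and 0 on every other basis state.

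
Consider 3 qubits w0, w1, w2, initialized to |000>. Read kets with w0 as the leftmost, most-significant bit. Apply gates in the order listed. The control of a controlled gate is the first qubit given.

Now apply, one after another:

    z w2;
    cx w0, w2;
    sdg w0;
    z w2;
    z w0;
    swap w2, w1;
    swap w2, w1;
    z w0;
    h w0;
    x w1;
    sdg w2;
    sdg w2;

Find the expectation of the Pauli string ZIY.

The observable ZIY averages to 0.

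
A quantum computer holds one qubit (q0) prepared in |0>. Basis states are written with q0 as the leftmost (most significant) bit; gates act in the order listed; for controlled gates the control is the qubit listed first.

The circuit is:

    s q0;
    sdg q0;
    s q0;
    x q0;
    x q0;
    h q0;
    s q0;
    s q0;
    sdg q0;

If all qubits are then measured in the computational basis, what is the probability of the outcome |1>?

A full measurement returns |1> with probability 1/2.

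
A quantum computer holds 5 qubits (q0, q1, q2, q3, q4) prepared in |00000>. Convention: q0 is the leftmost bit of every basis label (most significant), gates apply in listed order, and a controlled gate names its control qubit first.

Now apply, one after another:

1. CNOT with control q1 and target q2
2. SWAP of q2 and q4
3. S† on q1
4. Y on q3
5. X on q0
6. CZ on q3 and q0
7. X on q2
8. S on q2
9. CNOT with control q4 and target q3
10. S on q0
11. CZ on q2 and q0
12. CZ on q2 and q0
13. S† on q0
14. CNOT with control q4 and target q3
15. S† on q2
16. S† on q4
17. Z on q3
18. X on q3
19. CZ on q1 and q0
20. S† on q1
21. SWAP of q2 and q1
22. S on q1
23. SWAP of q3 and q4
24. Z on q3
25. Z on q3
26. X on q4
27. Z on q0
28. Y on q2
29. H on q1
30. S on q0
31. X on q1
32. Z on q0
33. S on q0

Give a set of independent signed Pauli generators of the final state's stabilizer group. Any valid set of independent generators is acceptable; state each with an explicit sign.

The stabilizer group can be generated by -IXIII, -ZIIII, -IIZII, +IIIZI, -IIIIZ, among other valid generating sets.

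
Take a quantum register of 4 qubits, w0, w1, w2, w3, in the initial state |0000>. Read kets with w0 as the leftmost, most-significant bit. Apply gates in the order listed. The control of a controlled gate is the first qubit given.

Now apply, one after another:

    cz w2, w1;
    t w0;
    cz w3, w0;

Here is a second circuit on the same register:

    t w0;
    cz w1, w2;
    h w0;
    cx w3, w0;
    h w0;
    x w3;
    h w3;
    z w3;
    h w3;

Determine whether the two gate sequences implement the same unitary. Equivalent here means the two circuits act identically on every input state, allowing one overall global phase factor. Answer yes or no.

Yes: on every input state the two circuits agree up to one overall phase factor.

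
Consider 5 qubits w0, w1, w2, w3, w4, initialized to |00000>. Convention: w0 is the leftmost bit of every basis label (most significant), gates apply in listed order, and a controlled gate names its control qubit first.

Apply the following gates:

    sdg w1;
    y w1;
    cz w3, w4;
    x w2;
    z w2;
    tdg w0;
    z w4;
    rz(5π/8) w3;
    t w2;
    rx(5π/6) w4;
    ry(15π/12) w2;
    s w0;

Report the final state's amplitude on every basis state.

The resulting statevector has amplitude (-sqrt(2) + sqrt(6))*sqrt(sqrt(2) + 2)*exp(7*I*pi/16)/8 on |01000>, sqrt(sqrt(2) + 2)*(-sqrt(6) - sqrt(2))*exp(15*I*pi/16)/8 on |01001>, sqrt(2 - sqrt(2))*(-sqrt(2) + sqrt(6))*exp(7*I*pi/16)/8 on |01100>, sqrt(2 - sqrt(2))*(-sqrt(6) - sqrt(2))*exp(15*I*pi/16)/8 on |01101>, and 0 on every other basis state.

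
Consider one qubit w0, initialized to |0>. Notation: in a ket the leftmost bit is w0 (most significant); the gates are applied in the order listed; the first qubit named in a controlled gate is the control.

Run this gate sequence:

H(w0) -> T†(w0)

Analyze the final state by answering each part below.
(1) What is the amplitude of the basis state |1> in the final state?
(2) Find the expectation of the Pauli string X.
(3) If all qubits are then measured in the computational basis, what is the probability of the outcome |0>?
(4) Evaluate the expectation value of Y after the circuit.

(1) The amplitude on |1> is -sqrt(2)*exp(3*I*pi/4)/2.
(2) In the final state, X has expectation sqrt(2)/2.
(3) A full measurement returns |0> with probability 1/2.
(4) The expectation value of Y is -sqrt(2)/2.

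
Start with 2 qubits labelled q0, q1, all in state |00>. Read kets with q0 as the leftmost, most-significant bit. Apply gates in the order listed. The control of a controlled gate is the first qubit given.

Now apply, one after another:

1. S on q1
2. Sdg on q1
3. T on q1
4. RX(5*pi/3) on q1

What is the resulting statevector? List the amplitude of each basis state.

The resulting statevector has amplitude -sqrt(3)/2 on |00>, -I/2 on |01>, 0 on |10>, 0 on |11>.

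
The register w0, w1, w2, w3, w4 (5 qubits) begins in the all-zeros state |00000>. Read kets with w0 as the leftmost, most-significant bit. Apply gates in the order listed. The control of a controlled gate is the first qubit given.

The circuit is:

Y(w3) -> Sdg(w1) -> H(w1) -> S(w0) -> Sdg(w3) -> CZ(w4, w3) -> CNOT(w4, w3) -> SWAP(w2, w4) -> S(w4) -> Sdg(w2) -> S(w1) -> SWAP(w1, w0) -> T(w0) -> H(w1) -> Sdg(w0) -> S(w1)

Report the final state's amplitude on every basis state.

After the circuit, the state carries amplitude 1/2 on |00010>, I/2 on |01010>, exp(I*pi/4)/2 on |10010>, exp(3*I*pi/4)/2 on |11010>, and 0 on every other basis state.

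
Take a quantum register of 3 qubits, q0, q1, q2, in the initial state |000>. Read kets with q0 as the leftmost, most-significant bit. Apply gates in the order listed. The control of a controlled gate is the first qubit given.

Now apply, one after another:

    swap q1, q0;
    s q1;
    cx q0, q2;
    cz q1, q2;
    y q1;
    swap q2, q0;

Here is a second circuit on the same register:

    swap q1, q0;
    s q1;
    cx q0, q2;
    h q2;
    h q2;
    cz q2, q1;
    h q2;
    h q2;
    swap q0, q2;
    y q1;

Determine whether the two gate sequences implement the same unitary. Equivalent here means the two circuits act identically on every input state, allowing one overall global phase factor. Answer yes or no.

Yes — the two circuits implement the same unitary up to a global phase.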